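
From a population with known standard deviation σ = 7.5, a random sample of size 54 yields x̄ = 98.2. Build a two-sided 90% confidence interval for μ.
(96.52, 99.88)

z-interval (σ known):
z* = 1.645 for 90% confidence

Margin of error = z* · σ/√n = 1.645 · 7.5/√54 = 1.68

CI: (98.2 - 1.68, 98.2 + 1.68) = (96.52, 99.88)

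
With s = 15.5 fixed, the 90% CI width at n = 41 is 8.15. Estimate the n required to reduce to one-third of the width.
n ≈ 369

CI width ∝ 1/√n
To reduce width by factor 3, need √n to grow by 3 → need 3² = 9 times as many samples.

Current: n = 41, width = 8.15
New: n = 369, width ≈ 2.66

Width reduced by factor of 8.15/2.66 = 3.06.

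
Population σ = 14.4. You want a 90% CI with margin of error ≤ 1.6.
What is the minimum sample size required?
n ≥ 220

For margin E ≤ 1.6:
n ≥ (z* · σ / E)²
n ≥ (1.645 · 14.4 / 1.6)²
n ≥ 219.19

Minimum n = 220 (rounding up)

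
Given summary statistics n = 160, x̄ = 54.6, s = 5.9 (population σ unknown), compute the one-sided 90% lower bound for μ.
μ ≥ 54.00

Lower bound (one-sided):
t* = 1.287 (one-sided for 90%)
Lower bound = x̄ - t* · s/√n = 54.6 - 1.287 · 5.9/√160 = 54.00

We are 90% confident that μ ≥ 54.00.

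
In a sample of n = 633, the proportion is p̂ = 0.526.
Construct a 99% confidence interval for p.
(0.475, 0.577)

Proportion CI:
SE = √(p̂(1-p̂)/n) = √(0.526 · 0.474 / 633) = 0.01985

z* = 2.576
Margin = z* · SE = 2.576 · 0.01985 = 0.0511

CI: 0.526 ± 0.0511 = (0.475, 0.577)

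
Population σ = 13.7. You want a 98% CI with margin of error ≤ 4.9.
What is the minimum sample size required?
n ≥ 43

For margin E ≤ 4.9:
n ≥ (z* · σ / E)²
n ≥ (2.326 · 13.7 / 4.9)²
n ≥ 42.29

Minimum n = 43 (rounding up)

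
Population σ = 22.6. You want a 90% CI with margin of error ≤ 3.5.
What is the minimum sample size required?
n ≥ 113

For margin E ≤ 3.5:
n ≥ (z* · σ / E)²
n ≥ (1.645 · 22.6 / 3.5)²
n ≥ 112.83

Minimum n = 113 (rounding up)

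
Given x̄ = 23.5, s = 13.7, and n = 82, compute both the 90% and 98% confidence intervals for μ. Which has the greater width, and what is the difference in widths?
98% CI is wider by 2.15

df = 81
90% CI: t* = 1.664, (20.98, 26.02), width = 2 · t* · s/√n = 5.03
98% CI: t* = 2.373, (19.91, 27.09), width = 2 · t* · s/√n = 7.18

The 98% CI is wider by 7.18 - 5.03 = 2.15.
Higher confidence requires a wider interval.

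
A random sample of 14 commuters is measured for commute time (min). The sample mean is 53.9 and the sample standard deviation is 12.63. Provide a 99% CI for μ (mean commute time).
(43.73, 64.07)

t-interval (σ unknown):
df = n - 1 = 13
t* = 3.012 for 99% confidence

Margin of error = t* · s/√n = 3.012 · 12.63/√14 = 10.17

CI: (43.73, 64.07)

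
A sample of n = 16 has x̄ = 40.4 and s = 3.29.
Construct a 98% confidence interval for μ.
(38.26, 42.54)

t-interval (σ unknown):
df = n - 1 = 15
t* = 2.602 for 98% confidence

Margin of error = t* · s/√n = 2.602 · 3.29/√16 = 2.14

CI: (38.26, 42.54)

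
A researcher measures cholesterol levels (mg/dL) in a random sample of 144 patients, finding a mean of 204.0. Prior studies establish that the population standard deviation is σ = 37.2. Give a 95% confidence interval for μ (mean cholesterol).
(197.92, 210.08)

z-interval (σ known):
z* = 1.960 for 95% confidence

Margin of error = z* · σ/√n = 1.960 · 37.2/√144 = 6.08

CI: (204.0 - 6.08, 204.0 + 6.08) = (197.92, 210.08)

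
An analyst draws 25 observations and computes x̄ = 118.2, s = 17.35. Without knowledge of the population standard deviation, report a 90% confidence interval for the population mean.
(112.26, 124.14)

t-interval (σ unknown):
df = n - 1 = 24
t* = 1.711 for 90% confidence

Margin of error = t* · s/√n = 1.711 · 17.35/√25 = 5.94

CI: (112.26, 124.14)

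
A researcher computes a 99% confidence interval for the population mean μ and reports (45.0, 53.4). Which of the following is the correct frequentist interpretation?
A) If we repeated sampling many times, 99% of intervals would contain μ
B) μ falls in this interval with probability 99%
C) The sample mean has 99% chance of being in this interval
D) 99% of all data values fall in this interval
A

A) Correct — this is the frequentist long-run coverage interpretation.
B) Wrong — μ is fixed; the randomness lives in the interval, not in μ.
C) Wrong — x̄ is observed and sits in the interval by construction.
D) Wrong — a CI is about the parameter μ, not individual data values.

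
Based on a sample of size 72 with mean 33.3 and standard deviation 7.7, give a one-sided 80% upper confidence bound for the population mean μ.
μ ≤ 34.07

Upper bound (one-sided):
t* = 0.847 (one-sided for 80%)
Upper bound = x̄ + t* · s/√n = 33.3 + 0.847 · 7.7/√72 = 34.07

We are 80% confident that μ ≤ 34.07.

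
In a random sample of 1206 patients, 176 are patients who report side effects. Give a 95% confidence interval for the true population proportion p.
(0.126, 0.166)

Proportion CI:
p̂ = 176/1206 = 0.14594
SE = √(p̂(1-p̂)/n) = √(0.14594 · 0.85406 / 1206) = 0.01017

z* = 1.960
Margin = z* · SE = 1.960 · 0.01017 = 0.0199

CI: 0.14594 ± 0.0199 = (0.126, 0.166)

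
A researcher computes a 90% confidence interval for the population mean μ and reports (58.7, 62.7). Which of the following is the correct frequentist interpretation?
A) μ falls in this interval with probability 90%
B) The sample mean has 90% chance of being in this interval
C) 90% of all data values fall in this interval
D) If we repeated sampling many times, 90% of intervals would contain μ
D

A) Wrong — μ is fixed; the randomness lives in the interval, not in μ.
B) Wrong — x̄ is observed and sits in the interval by construction.
C) Wrong — a CI is about the parameter μ, not individual data values.
D) Correct — this is the frequentist long-run coverage interpretation.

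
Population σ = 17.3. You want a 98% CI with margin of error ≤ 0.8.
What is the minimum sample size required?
n ≥ 2531

For margin E ≤ 0.8:
n ≥ (z* · σ / E)²
n ≥ (2.326 · 17.3 / 0.8)²
n ≥ 2530.06

Minimum n = 2531 (rounding up)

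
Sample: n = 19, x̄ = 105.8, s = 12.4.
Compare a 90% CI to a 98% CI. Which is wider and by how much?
98% CI is wider by 4.65

df = 18
90% CI: t* = 1.734, (100.87, 110.73), width = 2 · t* · s/√n = 9.87
98% CI: t* = 2.552, (98.54, 113.06), width = 2 · t* · s/√n = 14.52

The 98% CI is wider by 14.52 - 9.87 = 4.65.
Higher confidence requires a wider interval.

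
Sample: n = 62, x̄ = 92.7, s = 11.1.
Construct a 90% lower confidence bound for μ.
μ ≥ 90.87

Lower bound (one-sided):
t* = 1.296 (one-sided for 90%)
Lower bound = x̄ - t* · s/√n = 92.7 - 1.296 · 11.1/√62 = 90.87

We are 90% confident that μ ≥ 90.87.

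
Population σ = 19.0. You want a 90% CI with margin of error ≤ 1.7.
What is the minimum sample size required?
n ≥ 339

For margin E ≤ 1.7:
n ≥ (z* · σ / E)²
n ≥ (1.645 · 19.0 / 1.7)²
n ≥ 338.02

Minimum n = 339 (rounding up)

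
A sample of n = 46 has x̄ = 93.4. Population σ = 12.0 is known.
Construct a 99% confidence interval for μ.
(88.84, 97.96)

z-interval (σ known):
z* = 2.576 for 99% confidence

Margin of error = z* · σ/√n = 2.576 · 12.0/√46 = 4.56

CI: (93.4 - 4.56, 93.4 + 4.56) = (88.84, 97.96)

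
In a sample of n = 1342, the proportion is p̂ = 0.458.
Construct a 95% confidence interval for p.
(0.431, 0.485)

Proportion CI:
SE = √(p̂(1-p̂)/n) = √(0.458 · 0.542 / 1342) = 0.01360

z* = 1.960
Margin = z* · SE = 1.960 · 0.01360 = 0.0267

CI: 0.458 ± 0.0267 = (0.431, 0.485)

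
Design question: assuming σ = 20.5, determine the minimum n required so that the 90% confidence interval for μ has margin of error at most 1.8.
n ≥ 351

For margin E ≤ 1.8:
n ≥ (z* · σ / E)²
n ≥ (1.645 · 20.5 / 1.8)²
n ≥ 350.99

Minimum n = 351 (rounding up)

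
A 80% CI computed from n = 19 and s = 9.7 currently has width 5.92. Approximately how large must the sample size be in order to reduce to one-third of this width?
n ≈ 171

CI width ∝ 1/√n
To reduce width by factor 3, need √n to grow by 3 → need 3² = 9 times as many samples.

Current: n = 19, width = 5.92
New: n = 171, width ≈ 1.91

Width reduced by factor of 5.92/1.91 = 3.10.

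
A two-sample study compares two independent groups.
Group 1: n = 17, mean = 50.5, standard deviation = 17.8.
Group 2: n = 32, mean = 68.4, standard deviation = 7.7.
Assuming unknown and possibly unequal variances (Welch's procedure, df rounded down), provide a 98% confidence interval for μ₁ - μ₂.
(-29.39, -6.41)

Difference: x̄₁ - x̄₂ = -17.90
SE = √(s₁²/n₁ + s₂²/n₂) = √(17.8²/17 + 7.7²/32) = 4.5266
df = 19.24 → 19 (Welch–Satterthwaite, rounded down)
t* = 2.539

CI: -17.90 ± 2.539 · 4.5266 = -17.90 ± 11.49 = (-29.39, -6.41)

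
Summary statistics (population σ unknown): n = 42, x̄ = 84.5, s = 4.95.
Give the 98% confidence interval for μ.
(82.65, 86.35)

t-interval (σ unknown):
df = n - 1 = 41
t* = 2.421 for 98% confidence

Margin of error = t* · s/√n = 2.421 · 4.95/√42 = 1.85

CI: (82.65, 86.35)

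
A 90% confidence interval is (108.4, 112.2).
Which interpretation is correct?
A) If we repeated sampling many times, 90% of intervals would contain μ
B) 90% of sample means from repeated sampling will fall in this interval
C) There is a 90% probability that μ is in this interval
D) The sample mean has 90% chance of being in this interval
A

A) Correct — this is the frequentist long-run coverage interpretation.
B) Wrong — coverage applies to intervals containing μ, not to future x̄ values.
C) Wrong — μ is fixed; the randomness lives in the interval, not in μ.
D) Wrong — x̄ is observed and sits in the interval by construction.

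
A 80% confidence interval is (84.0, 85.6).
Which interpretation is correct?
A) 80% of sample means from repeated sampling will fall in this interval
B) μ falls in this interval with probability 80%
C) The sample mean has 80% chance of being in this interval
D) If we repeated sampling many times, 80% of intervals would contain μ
D

A) Wrong — coverage applies to intervals containing μ, not to future x̄ values.
B) Wrong — μ is fixed; the randomness lives in the interval, not in μ.
C) Wrong — x̄ is observed and sits in the interval by construction.
D) Correct — this is the frequentist long-run coverage interpretation.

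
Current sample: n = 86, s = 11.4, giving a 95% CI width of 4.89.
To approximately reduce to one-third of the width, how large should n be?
n ≈ 774

CI width ∝ 1/√n
To reduce width by factor 3, need √n to grow by 3 → need 3² = 9 times as many samples.

Current: n = 86, width = 4.89
New: n = 774, width ≈ 1.61

Width reduced by factor of 4.89/1.61 = 3.04.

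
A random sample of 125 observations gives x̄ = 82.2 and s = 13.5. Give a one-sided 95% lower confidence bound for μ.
μ ≥ 80.20

Lower bound (one-sided):
t* = 1.657 (one-sided for 95%)
Lower bound = x̄ - t* · s/√n = 82.2 - 1.657 · 13.5/√125 = 80.20

We are 95% confident that μ ≥ 80.20.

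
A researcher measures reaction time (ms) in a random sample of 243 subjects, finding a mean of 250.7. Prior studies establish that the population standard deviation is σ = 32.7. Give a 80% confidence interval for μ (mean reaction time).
(248.01, 253.39)

z-interval (σ known):
z* = 1.282 for 80% confidence

Margin of error = z* · σ/√n = 1.282 · 32.7/√243 = 2.69

CI: (250.7 - 2.69, 250.7 + 2.69) = (248.01, 253.39)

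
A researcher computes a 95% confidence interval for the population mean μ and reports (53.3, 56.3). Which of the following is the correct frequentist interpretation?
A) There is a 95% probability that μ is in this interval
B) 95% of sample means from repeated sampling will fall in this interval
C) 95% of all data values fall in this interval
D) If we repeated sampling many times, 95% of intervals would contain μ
D

A) Wrong — μ is fixed; the randomness lives in the interval, not in μ.
B) Wrong — coverage applies to intervals containing μ, not to future x̄ values.
C) Wrong — a CI is about the parameter μ, not individual data values.
D) Correct — this is the frequentist long-run coverage interpretation.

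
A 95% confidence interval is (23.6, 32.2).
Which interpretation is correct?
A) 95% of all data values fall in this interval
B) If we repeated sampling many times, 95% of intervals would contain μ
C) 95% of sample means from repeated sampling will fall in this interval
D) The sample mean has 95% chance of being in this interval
B

A) Wrong — a CI is about the parameter μ, not individual data values.
B) Correct — this is the frequentist long-run coverage interpretation.
C) Wrong — coverage applies to intervals containing μ, not to future x̄ values.
D) Wrong — x̄ is observed and sits in the interval by construction.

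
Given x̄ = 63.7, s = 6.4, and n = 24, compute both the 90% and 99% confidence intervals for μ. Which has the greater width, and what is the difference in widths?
99% CI is wider by 2.85

df = 23
90% CI: t* = 1.714, (61.46, 65.94), width = 2 · t* · s/√n = 4.48
99% CI: t* = 2.807, (60.03, 67.37), width = 2 · t* · s/√n = 7.33

The 99% CI is wider by 7.33 - 4.48 = 2.85.
Higher confidence requires a wider interval.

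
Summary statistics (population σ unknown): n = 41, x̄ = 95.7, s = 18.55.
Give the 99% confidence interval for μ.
(87.87, 103.53)

t-interval (σ unknown):
df = n - 1 = 40
t* = 2.704 for 99% confidence

Margin of error = t* · s/√n = 2.704 · 18.55/√41 = 7.83

CI: (87.87, 103.53)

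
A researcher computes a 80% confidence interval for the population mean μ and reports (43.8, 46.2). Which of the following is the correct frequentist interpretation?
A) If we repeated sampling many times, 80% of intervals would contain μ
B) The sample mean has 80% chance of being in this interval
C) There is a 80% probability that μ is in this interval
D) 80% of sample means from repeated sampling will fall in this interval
A

A) Correct — this is the frequentist long-run coverage interpretation.
B) Wrong — x̄ is observed and sits in the interval by construction.
C) Wrong — μ is fixed; the randomness lives in the interval, not in μ.
D) Wrong — coverage applies to intervals containing μ, not to future x̄ values.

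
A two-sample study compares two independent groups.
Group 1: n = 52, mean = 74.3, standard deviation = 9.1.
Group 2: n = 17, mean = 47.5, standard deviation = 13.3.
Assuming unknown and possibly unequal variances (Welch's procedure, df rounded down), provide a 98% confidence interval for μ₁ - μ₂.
(18.08, 35.52)

Difference: x̄₁ - x̄₂ = 26.80
SE = √(s₁²/n₁ + s₂²/n₂) = √(9.1²/52 + 13.3²/17) = 3.4638
df = 21.12 → 21 (Welch–Satterthwaite, rounded down)
t* = 2.518

CI: 26.80 ± 2.518 · 3.4638 = 26.80 ± 8.72 = (18.08, 35.52)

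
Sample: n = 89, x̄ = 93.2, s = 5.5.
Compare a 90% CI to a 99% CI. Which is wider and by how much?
99% CI is wider by 1.13

df = 88
90% CI: t* = 1.662, (92.23, 94.17), width = 2 · t* · s/√n = 1.94
99% CI: t* = 2.633, (91.66, 94.74), width = 2 · t* · s/√n = 3.07

The 99% CI is wider by 3.07 - 1.94 = 1.13.
Higher confidence requires a wider interval.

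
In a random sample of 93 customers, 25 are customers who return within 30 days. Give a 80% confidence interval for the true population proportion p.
(0.210, 0.328)

Proportion CI:
p̂ = 25/93 = 0.26882
SE = √(p̂(1-p̂)/n) = √(0.26882 · 0.73118 / 93) = 0.04597

z* = 1.282
Margin = z* · SE = 1.282 · 0.04597 = 0.0589

CI: 0.26882 ± 0.0589 = (0.210, 0.328)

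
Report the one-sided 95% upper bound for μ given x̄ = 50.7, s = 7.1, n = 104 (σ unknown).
μ ≤ 51.86

Upper bound (one-sided):
t* = 1.660 (one-sided for 95%)
Upper bound = x̄ + t* · s/√n = 50.7 + 1.660 · 7.1/√104 = 51.86

We are 95% confident that μ ≤ 51.86.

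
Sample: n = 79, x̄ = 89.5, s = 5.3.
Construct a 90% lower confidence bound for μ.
μ ≥ 88.73

Lower bound (one-sided):
t* = 1.292 (one-sided for 90%)
Lower bound = x̄ - t* · s/√n = 89.5 - 1.292 · 5.3/√79 = 88.73

We are 90% confident that μ ≥ 88.73.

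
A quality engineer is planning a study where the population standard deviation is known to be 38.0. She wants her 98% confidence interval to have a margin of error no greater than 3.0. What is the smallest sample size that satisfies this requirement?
n ≥ 869

For margin E ≤ 3.0:
n ≥ (z* · σ / E)²
n ≥ (2.326 · 38.0 / 3.0)²
n ≥ 868.05

Minimum n = 869 (rounding up)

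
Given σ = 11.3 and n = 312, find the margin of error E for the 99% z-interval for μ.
Margin of error = 1.65

Margin of error = z* · σ/√n
= 2.576 · 11.3/√312
= 2.576 · 11.3/17.6635
= 1.65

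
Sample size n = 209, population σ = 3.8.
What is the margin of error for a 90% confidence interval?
Margin of error = 0.43

Margin of error = z* · σ/√n
= 1.645 · 3.8/√209
= 1.645 · 3.8/14.4568
= 0.43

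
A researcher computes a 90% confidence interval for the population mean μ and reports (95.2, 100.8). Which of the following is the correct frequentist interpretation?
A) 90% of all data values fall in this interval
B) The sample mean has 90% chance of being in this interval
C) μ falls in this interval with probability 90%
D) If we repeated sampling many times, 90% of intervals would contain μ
D

A) Wrong — a CI is about the parameter μ, not individual data values.
B) Wrong — x̄ is observed and sits in the interval by construction.
C) Wrong — μ is fixed; the randomness lives in the interval, not in μ.
D) Correct — this is the frequentist long-run coverage interpretation.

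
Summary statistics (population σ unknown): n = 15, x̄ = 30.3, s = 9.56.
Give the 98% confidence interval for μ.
(23.82, 36.78)

t-interval (σ unknown):
df = n - 1 = 14
t* = 2.624 for 98% confidence

Margin of error = t* · s/√n = 2.624 · 9.56/√15 = 6.48

CI: (23.82, 36.78)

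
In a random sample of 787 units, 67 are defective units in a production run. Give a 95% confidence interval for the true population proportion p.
(0.066, 0.105)

Proportion CI:
p̂ = 67/787 = 0.08513
SE = √(p̂(1-p̂)/n) = √(0.08513 · 0.91487 / 787) = 0.00995

z* = 1.960
Margin = z* · SE = 1.960 · 0.00995 = 0.0195

CI: 0.08513 ± 0.0195 = (0.066, 0.105)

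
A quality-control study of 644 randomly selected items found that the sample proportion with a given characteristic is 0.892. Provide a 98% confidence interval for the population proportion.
(0.864, 0.920)

Proportion CI:
SE = √(p̂(1-p̂)/n) = √(0.892 · 0.108 / 644) = 0.01223

z* = 2.326
Margin = z* · SE = 2.326 · 0.01223 = 0.0284

CI: 0.892 ± 0.0284 = (0.864, 0.920)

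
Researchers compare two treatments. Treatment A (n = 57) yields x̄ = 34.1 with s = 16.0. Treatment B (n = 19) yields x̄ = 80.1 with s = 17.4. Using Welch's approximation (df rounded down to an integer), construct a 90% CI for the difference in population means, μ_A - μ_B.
(-53.69, -38.31)

Difference: x̄₁ - x̄₂ = -46.00
SE = √(s₁²/n₁ + s₂²/n₂) = √(16.0²/57 + 17.4²/19) = 4.5195
df = 28.84 → 28 (Welch–Satterthwaite, rounded down)
t* = 1.701

CI: -46.00 ± 1.701 · 4.5195 = -46.00 ± 7.69 = (-53.69, -38.31)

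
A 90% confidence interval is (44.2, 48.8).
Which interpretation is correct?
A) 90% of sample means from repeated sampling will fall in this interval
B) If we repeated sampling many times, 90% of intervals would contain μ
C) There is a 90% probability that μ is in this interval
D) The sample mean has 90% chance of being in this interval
B

A) Wrong — coverage applies to intervals containing μ, not to future x̄ values.
B) Correct — this is the frequentist long-run coverage interpretation.
C) Wrong — μ is fixed; the randomness lives in the interval, not in μ.
D) Wrong — x̄ is observed and sits in the interval by construction.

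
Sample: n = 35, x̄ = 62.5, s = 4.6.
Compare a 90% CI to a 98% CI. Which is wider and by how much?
98% CI is wider by 1.17

df = 34
90% CI: t* = 1.691, (61.19, 63.81), width = 2 · t* · s/√n = 2.63
98% CI: t* = 2.441, (60.60, 64.40), width = 2 · t* · s/√n = 3.80

The 98% CI is wider by 3.80 - 2.63 = 1.17.
Higher confidence requires a wider interval.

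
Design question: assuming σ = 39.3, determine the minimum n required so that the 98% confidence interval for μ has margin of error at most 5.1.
n ≥ 322

For margin E ≤ 5.1:
n ≥ (z* · σ / E)²
n ≥ (2.326 · 39.3 / 5.1)²
n ≥ 321.27

Minimum n = 322 (rounding up)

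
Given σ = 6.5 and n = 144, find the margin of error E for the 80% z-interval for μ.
Margin of error = 0.69

Margin of error = z* · σ/√n
= 1.282 · 6.5/√144
= 1.282 · 6.5/12.0000
= 0.69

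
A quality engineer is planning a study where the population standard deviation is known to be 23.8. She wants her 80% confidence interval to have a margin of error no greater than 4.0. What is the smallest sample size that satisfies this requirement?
n ≥ 59

For margin E ≤ 4.0:
n ≥ (z* · σ / E)²
n ≥ (1.282 · 23.8 / 4.0)²
n ≥ 58.18

Minimum n = 59 (rounding up)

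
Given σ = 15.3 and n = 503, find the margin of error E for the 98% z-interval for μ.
Margin of error = 1.59

Margin of error = z* · σ/√n
= 2.326 · 15.3/√503
= 2.326 · 15.3/22.4277
= 1.59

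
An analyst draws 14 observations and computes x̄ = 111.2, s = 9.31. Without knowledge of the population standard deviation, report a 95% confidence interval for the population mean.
(105.83, 116.57)

t-interval (σ unknown):
df = n - 1 = 13
t* = 2.160 for 95% confidence

Margin of error = t* · s/√n = 2.160 · 9.31/√14 = 5.37

CI: (105.83, 116.57)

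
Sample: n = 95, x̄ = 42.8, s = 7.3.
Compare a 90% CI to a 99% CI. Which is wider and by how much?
99% CI is wider by 1.45

df = 94
90% CI: t* = 1.661, (41.56, 44.04), width = 2 · t* · s/√n = 2.49
99% CI: t* = 2.629, (40.83, 44.77), width = 2 · t* · s/√n = 3.94

The 99% CI is wider by 3.94 - 2.49 = 1.45.
Higher confidence requires a wider interval.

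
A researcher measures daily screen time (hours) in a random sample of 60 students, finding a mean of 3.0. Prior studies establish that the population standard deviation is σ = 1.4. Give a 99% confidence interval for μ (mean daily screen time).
(2.53, 3.47)

z-interval (σ known):
z* = 2.576 for 99% confidence

Margin of error = z* · σ/√n = 2.576 · 1.4/√60 = 0.47

CI: (3.0 - 0.47, 3.0 + 0.47) = (2.53, 3.47)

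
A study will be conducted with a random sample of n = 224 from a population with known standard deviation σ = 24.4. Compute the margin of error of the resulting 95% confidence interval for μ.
Margin of error = 3.20

Margin of error = z* · σ/√n
= 1.960 · 24.4/√224
= 1.960 · 24.4/14.9666
= 3.20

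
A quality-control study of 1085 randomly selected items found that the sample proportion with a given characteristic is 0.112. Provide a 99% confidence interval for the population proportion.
(0.087, 0.137)

Proportion CI:
SE = √(p̂(1-p̂)/n) = √(0.112 · 0.888 / 1085) = 0.00957

z* = 2.576
Margin = z* · SE = 2.576 · 0.00957 = 0.0247

CI: 0.112 ± 0.0247 = (0.087, 0.137)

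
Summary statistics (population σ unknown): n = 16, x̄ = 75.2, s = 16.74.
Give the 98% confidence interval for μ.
(64.31, 86.09)

t-interval (σ unknown):
df = n - 1 = 15
t* = 2.602 for 98% confidence

Margin of error = t* · s/√n = 2.602 · 16.74/√16 = 10.89

CI: (64.31, 86.09)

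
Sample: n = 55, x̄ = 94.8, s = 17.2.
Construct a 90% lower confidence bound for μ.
μ ≥ 91.79

Lower bound (one-sided):
t* = 1.297 (one-sided for 90%)
Lower bound = x̄ - t* · s/√n = 94.8 - 1.297 · 17.2/√55 = 91.79

We are 90% confident that μ ≥ 91.79.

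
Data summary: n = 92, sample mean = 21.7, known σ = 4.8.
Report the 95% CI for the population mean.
(20.72, 22.68)

z-interval (σ known):
z* = 1.960 for 95% confidence

Margin of error = z* · σ/√n = 1.960 · 4.8/√92 = 0.98

CI: (21.7 - 0.98, 21.7 + 0.98) = (20.72, 22.68)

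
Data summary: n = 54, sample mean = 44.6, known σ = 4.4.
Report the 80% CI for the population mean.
(43.83, 45.37)

z-interval (σ known):
z* = 1.282 for 80% confidence

Margin of error = z* · σ/√n = 1.282 · 4.4/√54 = 0.77

CI: (44.6 - 0.77, 44.6 + 0.77) = (43.83, 45.37)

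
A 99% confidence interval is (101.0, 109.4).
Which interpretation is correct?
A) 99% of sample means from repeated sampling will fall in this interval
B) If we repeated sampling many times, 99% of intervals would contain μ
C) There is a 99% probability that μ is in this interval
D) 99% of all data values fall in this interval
B

A) Wrong — coverage applies to intervals containing μ, not to future x̄ values.
B) Correct — this is the frequentist long-run coverage interpretation.
C) Wrong — μ is fixed; the randomness lives in the interval, not in μ.
D) Wrong — a CI is about the parameter μ, not individual data values.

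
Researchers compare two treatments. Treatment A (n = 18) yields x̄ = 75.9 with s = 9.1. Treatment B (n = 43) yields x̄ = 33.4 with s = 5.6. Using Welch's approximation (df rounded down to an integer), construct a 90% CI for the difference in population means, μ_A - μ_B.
(38.54, 46.46)

Difference: x̄₁ - x̄₂ = 42.50
SE = √(s₁²/n₁ + s₂²/n₂) = √(9.1²/18 + 5.6²/43) = 2.3086
df = 22.59 → 22 (Welch–Satterthwaite, rounded down)
t* = 1.717

CI: 42.50 ± 1.717 · 2.3086 = 42.50 ± 3.96 = (38.54, 46.46)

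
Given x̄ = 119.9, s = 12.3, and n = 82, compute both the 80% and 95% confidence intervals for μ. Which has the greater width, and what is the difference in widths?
95% CI is wider by 1.90

df = 81
80% CI: t* = 1.292, (118.15, 121.65), width = 2 · t* · s/√n = 3.51
95% CI: t* = 1.990, (117.20, 122.60), width = 2 · t* · s/√n = 5.41

The 95% CI is wider by 5.41 - 3.51 = 1.90.
Higher confidence requires a wider interval.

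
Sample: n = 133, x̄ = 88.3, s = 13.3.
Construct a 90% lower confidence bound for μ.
μ ≥ 86.81

Lower bound (one-sided):
t* = 1.288 (one-sided for 90%)
Lower bound = x̄ - t* · s/√n = 88.3 - 1.288 · 13.3/√133 = 86.81

We are 90% confident that μ ≥ 86.81.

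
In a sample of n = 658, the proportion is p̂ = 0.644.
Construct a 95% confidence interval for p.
(0.607, 0.681)

Proportion CI:
SE = √(p̂(1-p̂)/n) = √(0.644 · 0.356 / 658) = 0.01867

z* = 1.960
Margin = z* · SE = 1.960 · 0.01867 = 0.0366

CI: 0.644 ± 0.0366 = (0.607, 0.681)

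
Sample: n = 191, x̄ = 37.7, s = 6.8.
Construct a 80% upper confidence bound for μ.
μ ≤ 38.12

Upper bound (one-sided):
t* = 0.844 (one-sided for 80%)
Upper bound = x̄ + t* · s/√n = 37.7 + 0.844 · 6.8/√191 = 38.12

We are 80% confident that μ ≤ 38.12.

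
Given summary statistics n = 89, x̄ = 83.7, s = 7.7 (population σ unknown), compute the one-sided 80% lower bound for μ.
μ ≥ 83.01

Lower bound (one-sided):
t* = 0.846 (one-sided for 80%)
Lower bound = x̄ - t* · s/√n = 83.7 - 0.846 · 7.7/√89 = 83.01

We are 80% confident that μ ≥ 83.01.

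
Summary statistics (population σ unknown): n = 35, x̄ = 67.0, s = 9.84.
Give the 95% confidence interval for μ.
(63.62, 70.38)

t-interval (σ unknown):
df = n - 1 = 34
t* = 2.032 for 95% confidence

Margin of error = t* · s/√n = 2.032 · 9.84/√35 = 3.38

CI: (63.62, 70.38)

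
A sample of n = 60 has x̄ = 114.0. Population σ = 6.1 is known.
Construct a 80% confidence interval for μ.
(112.99, 115.01)

z-interval (σ known):
z* = 1.282 for 80% confidence

Margin of error = z* · σ/√n = 1.282 · 6.1/√60 = 1.01

CI: (114.0 - 1.01, 114.0 + 1.01) = (112.99, 115.01)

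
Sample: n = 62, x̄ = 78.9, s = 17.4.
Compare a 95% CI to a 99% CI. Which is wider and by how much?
99% CI is wider by 2.91

df = 61
95% CI: t* = 2.000, (74.48, 83.32), width = 2 · t* · s/√n = 8.84
99% CI: t* = 2.659, (73.02, 84.78), width = 2 · t* · s/√n = 11.75

The 99% CI is wider by 11.75 - 8.84 = 2.91.
Higher confidence requires a wider interval.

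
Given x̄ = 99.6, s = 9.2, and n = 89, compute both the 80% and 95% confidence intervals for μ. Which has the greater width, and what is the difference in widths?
95% CI is wider by 1.36

df = 88
80% CI: t* = 1.291, (98.34, 100.86), width = 2 · t* · s/√n = 2.52
95% CI: t* = 1.987, (97.66, 101.54), width = 2 · t* · s/√n = 3.88

The 95% CI is wider by 3.88 - 2.52 = 1.36.
Higher confidence requires a wider interval.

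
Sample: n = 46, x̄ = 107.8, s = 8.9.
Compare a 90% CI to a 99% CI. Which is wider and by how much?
99% CI is wider by 2.65

df = 45
90% CI: t* = 1.679, (105.60, 110.00), width = 2 · t* · s/√n = 4.41
99% CI: t* = 2.690, (104.27, 111.33), width = 2 · t* · s/√n = 7.06

The 99% CI is wider by 7.06 - 4.41 = 2.65.
Higher confidence requires a wider interval.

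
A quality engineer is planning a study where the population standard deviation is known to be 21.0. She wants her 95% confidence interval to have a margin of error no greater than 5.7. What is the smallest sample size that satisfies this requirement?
n ≥ 53

For margin E ≤ 5.7:
n ≥ (z* · σ / E)²
n ≥ (1.960 · 21.0 / 5.7)²
n ≥ 52.14

Minimum n = 53 (rounding up)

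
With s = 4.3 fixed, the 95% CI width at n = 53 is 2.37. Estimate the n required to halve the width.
n ≈ 212

CI width ∝ 1/√n
To reduce width by factor 2, need √n to grow by 2 → need 2² = 4 times as many samples.

Current: n = 53, width = 2.37
New: n = 212, width ≈ 1.16

Width reduced by factor of 2.37/1.16 = 2.04.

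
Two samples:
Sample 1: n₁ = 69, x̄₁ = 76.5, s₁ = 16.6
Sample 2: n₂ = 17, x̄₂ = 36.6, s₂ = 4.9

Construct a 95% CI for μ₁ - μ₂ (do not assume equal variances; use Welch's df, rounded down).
(35.27, 44.53)

Difference: x̄₁ - x̄₂ = 39.90
SE = √(s₁²/n₁ + s₂²/n₂) = √(16.6²/69 + 4.9²/17) = 2.3251
df = 81.36 → 81 (Welch–Satterthwaite, rounded down)
t* = 1.990

CI: 39.90 ± 1.990 · 2.3251 = 39.90 ± 4.63 = (35.27, 44.53)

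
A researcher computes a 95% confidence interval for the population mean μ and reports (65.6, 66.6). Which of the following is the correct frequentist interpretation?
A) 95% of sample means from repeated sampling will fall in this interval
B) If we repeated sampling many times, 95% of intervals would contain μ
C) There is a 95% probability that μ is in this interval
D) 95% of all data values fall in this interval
B

A) Wrong — coverage applies to intervals containing μ, not to future x̄ values.
B) Correct — this is the frequentist long-run coverage interpretation.
C) Wrong — μ is fixed; the randomness lives in the interval, not in μ.
D) Wrong — a CI is about the parameter μ, not individual data values.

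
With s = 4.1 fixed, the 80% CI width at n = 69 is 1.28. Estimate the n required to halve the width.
n ≈ 276

CI width ∝ 1/√n
To reduce width by factor 2, need √n to grow by 2 → need 2² = 4 times as many samples.

Current: n = 69, width = 1.28
New: n = 276, width ≈ 0.63

Width reduced by factor of 1.28/0.63 = 2.03.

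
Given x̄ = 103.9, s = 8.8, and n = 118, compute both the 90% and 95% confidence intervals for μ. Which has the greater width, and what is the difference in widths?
95% CI is wider by 0.52

df = 117
90% CI: t* = 1.658, (102.56, 105.24), width = 2 · t* · s/√n = 2.69
95% CI: t* = 1.980, (102.30, 105.50), width = 2 · t* · s/√n = 3.21

The 95% CI is wider by 3.21 - 2.69 = 0.52.
Higher confidence requires a wider interval.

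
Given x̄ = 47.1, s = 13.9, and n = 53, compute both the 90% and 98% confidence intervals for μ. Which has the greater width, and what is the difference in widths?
98% CI is wider by 2.76

df = 52
90% CI: t* = 1.675, (43.90, 50.30), width = 2 · t* · s/√n = 6.40
98% CI: t* = 2.400, (42.52, 51.68), width = 2 · t* · s/√n = 9.16

The 98% CI is wider by 9.16 - 6.40 = 2.76.
Higher confidence requires a wider interval.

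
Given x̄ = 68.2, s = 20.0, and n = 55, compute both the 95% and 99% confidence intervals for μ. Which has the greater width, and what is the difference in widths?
99% CI is wider by 3.59

df = 54
95% CI: t* = 2.005, (62.79, 73.61), width = 2 · t* · s/√n = 10.81
99% CI: t* = 2.670, (61.00, 75.40), width = 2 · t* · s/√n = 14.40

The 99% CI is wider by 14.40 - 10.81 = 3.59.
Higher confidence requires a wider interval.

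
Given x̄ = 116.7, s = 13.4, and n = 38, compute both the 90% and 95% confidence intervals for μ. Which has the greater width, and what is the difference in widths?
95% CI is wider by 1.48

df = 37
90% CI: t* = 1.687, (113.03, 120.37), width = 2 · t* · s/√n = 7.33
95% CI: t* = 2.026, (112.30, 121.10), width = 2 · t* · s/√n = 8.81

The 95% CI is wider by 8.81 - 7.33 = 1.48.
Higher confidence requires a wider interval.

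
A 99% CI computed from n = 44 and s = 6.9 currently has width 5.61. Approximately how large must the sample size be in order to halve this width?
n ≈ 176

CI width ∝ 1/√n
To reduce width by factor 2, need √n to grow by 2 → need 2² = 4 times as many samples.

Current: n = 44, width = 5.61
New: n = 176, width ≈ 2.71

Width reduced by factor of 5.61/2.71 = 2.07.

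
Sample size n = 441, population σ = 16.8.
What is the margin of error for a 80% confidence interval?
Margin of error = 1.03

Margin of error = z* · σ/√n
= 1.282 · 16.8/√441
= 1.282 · 16.8/21.0000
= 1.03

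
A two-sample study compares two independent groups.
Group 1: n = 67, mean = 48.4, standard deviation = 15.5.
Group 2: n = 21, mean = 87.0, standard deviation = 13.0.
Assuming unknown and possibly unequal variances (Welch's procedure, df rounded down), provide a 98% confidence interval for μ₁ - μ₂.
(-46.87, -30.33)

Difference: x̄₁ - x̄₂ = -38.60
SE = √(s₁²/n₁ + s₂²/n₂) = √(15.5²/67 + 13.0²/21) = 3.4108
df = 39.42 → 39 (Welch–Satterthwaite, rounded down)
t* = 2.426

CI: -38.60 ± 2.426 · 3.4108 = -38.60 ± 8.27 = (-46.87, -30.33)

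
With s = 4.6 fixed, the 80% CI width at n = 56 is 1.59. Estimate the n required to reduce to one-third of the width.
n ≈ 504

CI width ∝ 1/√n
To reduce width by factor 3, need √n to grow by 3 → need 3² = 9 times as many samples.

Current: n = 56, width = 1.59
New: n = 504, width ≈ 0.53

Width reduced by factor of 1.59/0.53 = 3.00.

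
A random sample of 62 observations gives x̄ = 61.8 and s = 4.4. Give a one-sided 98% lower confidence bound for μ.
μ ≥ 60.63

Lower bound (one-sided):
t* = 2.099 (one-sided for 98%)
Lower bound = x̄ - t* · s/√n = 61.8 - 2.099 · 4.4/√62 = 60.63

We are 98% confident that μ ≥ 60.63.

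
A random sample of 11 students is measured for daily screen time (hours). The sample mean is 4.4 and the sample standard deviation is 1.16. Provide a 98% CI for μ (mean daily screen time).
(3.43, 5.37)

t-interval (σ unknown):
df = n - 1 = 10
t* = 2.764 for 98% confidence

Margin of error = t* · s/√n = 2.764 · 1.16/√11 = 0.97

CI: (3.43, 5.37)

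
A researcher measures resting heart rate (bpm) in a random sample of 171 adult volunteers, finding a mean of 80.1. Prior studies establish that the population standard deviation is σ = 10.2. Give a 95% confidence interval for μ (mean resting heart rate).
(78.57, 81.63)

z-interval (σ known):
z* = 1.960 for 95% confidence

Margin of error = z* · σ/√n = 1.960 · 10.2/√171 = 1.53

CI: (80.1 - 1.53, 80.1 + 1.53) = (78.57, 81.63)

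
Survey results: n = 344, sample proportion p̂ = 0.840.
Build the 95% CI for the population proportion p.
(0.801, 0.879)

Proportion CI:
SE = √(p̂(1-p̂)/n) = √(0.840 · 0.160 / 344) = 0.01977

z* = 1.960
Margin = z* · SE = 1.960 · 0.01977 = 0.0387

CI: 0.840 ± 0.0387 = (0.801, 0.879)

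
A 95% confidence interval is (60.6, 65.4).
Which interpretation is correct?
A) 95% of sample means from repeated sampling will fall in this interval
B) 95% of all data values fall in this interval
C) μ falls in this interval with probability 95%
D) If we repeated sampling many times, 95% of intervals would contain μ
D

A) Wrong — coverage applies to intervals containing μ, not to future x̄ values.
B) Wrong — a CI is about the parameter μ, not individual data values.
C) Wrong — μ is fixed; the randomness lives in the interval, not in μ.
D) Correct — this is the frequentist long-run coverage interpretation.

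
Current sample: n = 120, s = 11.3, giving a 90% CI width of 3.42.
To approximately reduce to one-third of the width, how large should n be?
n ≈ 1080

CI width ∝ 1/√n
To reduce width by factor 3, need √n to grow by 3 → need 3² = 9 times as many samples.

Current: n = 120, width = 3.42
New: n = 1080, width ≈ 1.13

Width reduced by factor of 3.42/1.13 = 3.03.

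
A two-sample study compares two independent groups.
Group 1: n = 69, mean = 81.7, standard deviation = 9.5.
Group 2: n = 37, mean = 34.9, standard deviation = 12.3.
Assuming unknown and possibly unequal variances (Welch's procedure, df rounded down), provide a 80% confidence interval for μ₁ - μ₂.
(43.79, 49.81)

Difference: x̄₁ - x̄₂ = 46.80
SE = √(s₁²/n₁ + s₂²/n₂) = √(9.5²/69 + 12.3²/37) = 2.3231
df = 59.49 → 59 (Welch–Satterthwaite, rounded down)
t* = 1.296

CI: 46.80 ± 1.296 · 2.3231 = 46.80 ± 3.01 = (43.79, 49.81)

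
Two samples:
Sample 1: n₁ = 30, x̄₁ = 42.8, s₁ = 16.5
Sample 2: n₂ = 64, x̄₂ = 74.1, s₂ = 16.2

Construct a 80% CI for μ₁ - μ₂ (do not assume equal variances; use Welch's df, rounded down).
(-36.01, -26.59)

Difference: x̄₁ - x̄₂ = -31.30
SE = √(s₁²/n₁ + s₂²/n₂) = √(16.5²/30 + 16.2²/64) = 3.6298
df = 55.88 → 55 (Welch–Satterthwaite, rounded down)
t* = 1.297

CI: -31.30 ± 1.297 · 3.6298 = -31.30 ± 4.71 = (-36.01, -26.59)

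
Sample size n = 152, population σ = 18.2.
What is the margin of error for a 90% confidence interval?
Margin of error = 2.43

Margin of error = z* · σ/√n
= 1.645 · 18.2/√152
= 1.645 · 18.2/12.3288
= 2.43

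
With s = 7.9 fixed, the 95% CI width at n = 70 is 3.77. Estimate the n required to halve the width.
n ≈ 280

CI width ∝ 1/√n
To reduce width by factor 2, need √n to grow by 2 → need 2² = 4 times as many samples.

Current: n = 70, width = 3.77
New: n = 280, width ≈ 1.86

Width reduced by factor of 3.77/1.86 = 2.03.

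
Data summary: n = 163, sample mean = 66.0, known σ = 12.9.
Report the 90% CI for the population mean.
(64.34, 67.66)

z-interval (σ known):
z* = 1.645 for 90% confidence

Margin of error = z* · σ/√n = 1.645 · 12.9/√163 = 1.66

CI: (66.0 - 1.66, 66.0 + 1.66) = (64.34, 67.66)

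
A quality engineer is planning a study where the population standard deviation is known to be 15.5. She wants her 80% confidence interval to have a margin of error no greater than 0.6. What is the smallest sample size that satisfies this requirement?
n ≥ 1097

For margin E ≤ 0.6:
n ≥ (z* · σ / E)²
n ≥ (1.282 · 15.5 / 0.6)²
n ≥ 1096.82

Minimum n = 1097 (rounding up)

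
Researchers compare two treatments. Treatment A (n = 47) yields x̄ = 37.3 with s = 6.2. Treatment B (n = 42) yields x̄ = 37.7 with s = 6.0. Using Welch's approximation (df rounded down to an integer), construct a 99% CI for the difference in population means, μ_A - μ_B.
(-3.81, 3.01)

Difference: x̄₁ - x̄₂ = -0.40
SE = √(s₁²/n₁ + s₂²/n₂) = √(6.2²/47 + 6.0²/42) = 1.2942
df = 86.43 → 86 (Welch–Satterthwaite, rounded down)
t* = 2.634

CI: -0.40 ± 2.634 · 1.2942 = -0.40 ± 3.41 = (-3.81, 3.01)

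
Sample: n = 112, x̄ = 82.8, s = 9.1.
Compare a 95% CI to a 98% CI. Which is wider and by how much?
98% CI is wider by 0.65

df = 111
95% CI: t* = 1.982, (81.10, 84.50), width = 2 · t* · s/√n = 3.41
98% CI: t* = 2.360, (80.77, 84.83), width = 2 · t* · s/√n = 4.06

The 98% CI is wider by 4.06 - 3.41 = 0.65.
Higher confidence requires a wider interval.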